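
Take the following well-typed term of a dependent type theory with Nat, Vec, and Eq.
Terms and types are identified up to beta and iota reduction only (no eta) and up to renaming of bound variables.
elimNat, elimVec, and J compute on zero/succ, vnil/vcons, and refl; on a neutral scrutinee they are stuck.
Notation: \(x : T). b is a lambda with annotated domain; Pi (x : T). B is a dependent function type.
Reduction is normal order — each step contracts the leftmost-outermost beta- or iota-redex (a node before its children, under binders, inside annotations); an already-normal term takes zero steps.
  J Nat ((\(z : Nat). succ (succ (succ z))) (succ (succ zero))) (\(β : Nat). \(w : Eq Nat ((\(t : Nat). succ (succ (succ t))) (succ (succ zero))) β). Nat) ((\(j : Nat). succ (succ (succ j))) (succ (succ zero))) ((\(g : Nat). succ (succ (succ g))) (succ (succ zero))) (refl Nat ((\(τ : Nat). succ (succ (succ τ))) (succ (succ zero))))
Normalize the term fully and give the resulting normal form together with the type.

reduced normal form:
  succ (succ (succ (succ (succ zero))))
type:
  Nat
observation: contracting a J iota-redex first, the term normalizes in 2 steps.


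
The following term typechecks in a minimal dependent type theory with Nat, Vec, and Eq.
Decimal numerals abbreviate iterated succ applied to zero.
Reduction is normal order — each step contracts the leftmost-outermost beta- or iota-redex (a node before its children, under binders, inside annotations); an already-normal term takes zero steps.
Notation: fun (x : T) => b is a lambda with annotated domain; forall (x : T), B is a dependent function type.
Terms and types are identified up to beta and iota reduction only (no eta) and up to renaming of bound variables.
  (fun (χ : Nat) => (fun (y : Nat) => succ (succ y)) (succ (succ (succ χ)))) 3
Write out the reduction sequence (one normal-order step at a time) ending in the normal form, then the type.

normal-order reduction:
  (fun (χ : Nat) => (fun (y : Nat) => succ (succ y)) (succ (succ (succ χ)))) 3
  ~> (fun (χ : Nat) => succ (succ χ)) 6
  ~> 8
inferred type:
  Nat


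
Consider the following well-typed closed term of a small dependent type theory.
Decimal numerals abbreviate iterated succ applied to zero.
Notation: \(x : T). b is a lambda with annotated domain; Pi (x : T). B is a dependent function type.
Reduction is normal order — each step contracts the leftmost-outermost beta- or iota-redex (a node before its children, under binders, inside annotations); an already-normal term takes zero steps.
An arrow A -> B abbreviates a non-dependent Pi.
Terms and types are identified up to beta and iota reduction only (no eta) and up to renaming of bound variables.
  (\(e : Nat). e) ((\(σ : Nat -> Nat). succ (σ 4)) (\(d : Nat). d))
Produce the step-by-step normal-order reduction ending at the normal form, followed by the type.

normal-order reduction sequence:
  (\(e : Nat). e) ((\(σ : Nat -> Nat). succ (σ 4)) (\(d : Nat). d))
  ~> (\(e : Nat -> Nat). succ (e 4)) (\(σ : Nat). σ)
  ~> succ ((\(e : Nat). e) 4)
  ~> 5
the term's type:
  Nat


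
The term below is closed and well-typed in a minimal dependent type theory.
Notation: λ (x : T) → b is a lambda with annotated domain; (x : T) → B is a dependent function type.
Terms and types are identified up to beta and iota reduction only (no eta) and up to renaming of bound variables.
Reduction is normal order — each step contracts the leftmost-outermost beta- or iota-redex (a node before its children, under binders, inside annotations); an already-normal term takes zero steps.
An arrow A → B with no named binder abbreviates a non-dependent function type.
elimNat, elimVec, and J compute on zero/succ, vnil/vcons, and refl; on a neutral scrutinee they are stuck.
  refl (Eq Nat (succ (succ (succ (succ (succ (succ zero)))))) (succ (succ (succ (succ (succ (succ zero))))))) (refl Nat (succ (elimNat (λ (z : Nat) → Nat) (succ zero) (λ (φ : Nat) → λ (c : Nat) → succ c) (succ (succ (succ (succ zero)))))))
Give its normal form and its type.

reduced normal form:
  refl (Eq Nat (succ (succ (succ (succ (succ (succ zero)))))) (succ (succ (succ (succ (succ (succ zero))))))) (refl Nat (succ (succ (succ (succ (succ (succ zero)))))))
the term's type:
  Eq (Eq Nat (succ (succ (succ (succ (succ (succ zero)))))) (succ (succ (succ (succ (succ (succ zero))))))) (refl Nat (succ (succ (succ (succ (succ (succ zero))))))) (refl Nat (succ (succ (succ (succ (succ (succ zero)))))))
observation: 13 normal-order steps normalize the term, beginning with an elimNat iota-redex.


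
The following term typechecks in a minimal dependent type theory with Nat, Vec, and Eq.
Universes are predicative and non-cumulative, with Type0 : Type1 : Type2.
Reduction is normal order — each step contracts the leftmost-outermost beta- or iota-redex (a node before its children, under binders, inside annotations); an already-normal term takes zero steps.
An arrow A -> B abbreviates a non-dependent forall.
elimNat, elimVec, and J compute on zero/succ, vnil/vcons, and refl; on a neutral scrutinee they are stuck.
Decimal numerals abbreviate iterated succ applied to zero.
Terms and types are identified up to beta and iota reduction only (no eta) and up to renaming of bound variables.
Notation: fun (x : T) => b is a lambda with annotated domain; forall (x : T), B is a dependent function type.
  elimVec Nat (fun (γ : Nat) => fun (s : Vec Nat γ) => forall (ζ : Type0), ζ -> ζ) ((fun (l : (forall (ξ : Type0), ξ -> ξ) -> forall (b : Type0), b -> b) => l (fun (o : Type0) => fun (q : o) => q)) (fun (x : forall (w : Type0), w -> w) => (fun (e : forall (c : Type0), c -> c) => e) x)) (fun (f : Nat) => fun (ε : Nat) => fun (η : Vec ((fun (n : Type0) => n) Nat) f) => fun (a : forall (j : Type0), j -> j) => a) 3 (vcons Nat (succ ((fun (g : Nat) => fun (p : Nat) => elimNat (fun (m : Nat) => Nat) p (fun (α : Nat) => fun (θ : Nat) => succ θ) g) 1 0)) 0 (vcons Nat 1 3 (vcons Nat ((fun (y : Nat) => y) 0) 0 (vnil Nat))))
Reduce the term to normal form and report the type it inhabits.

reduced normal form:
  fun (γ : Type0) => fun (s : γ) => s
inferred type:
  forall (γ : Type0), γ -> γ
observation: 19 normal-order steps separate the term from its normal form.


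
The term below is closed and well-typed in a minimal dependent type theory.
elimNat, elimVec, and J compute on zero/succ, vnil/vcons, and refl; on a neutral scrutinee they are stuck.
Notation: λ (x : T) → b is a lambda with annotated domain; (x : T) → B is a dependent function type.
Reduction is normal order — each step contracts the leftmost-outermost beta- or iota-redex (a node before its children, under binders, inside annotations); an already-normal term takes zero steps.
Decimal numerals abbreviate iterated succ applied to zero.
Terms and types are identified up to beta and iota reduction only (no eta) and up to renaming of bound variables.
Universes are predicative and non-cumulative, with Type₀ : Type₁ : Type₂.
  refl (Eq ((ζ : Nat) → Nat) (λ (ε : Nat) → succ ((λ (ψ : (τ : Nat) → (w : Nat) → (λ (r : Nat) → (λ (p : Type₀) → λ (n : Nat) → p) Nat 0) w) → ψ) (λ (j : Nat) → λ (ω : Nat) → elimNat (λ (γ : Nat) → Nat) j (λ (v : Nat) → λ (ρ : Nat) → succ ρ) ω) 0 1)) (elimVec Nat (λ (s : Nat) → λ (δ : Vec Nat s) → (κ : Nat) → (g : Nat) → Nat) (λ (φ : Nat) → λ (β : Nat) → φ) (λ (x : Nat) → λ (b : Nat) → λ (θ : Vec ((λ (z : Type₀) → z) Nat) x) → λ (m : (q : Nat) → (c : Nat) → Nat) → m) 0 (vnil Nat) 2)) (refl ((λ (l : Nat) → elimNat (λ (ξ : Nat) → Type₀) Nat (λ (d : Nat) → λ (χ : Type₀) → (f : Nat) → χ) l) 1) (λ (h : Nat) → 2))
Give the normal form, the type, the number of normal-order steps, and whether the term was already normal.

normal form:
  refl (Eq ((ζ : Nat) → Nat) (λ (ε : Nat) → 2) (λ (ψ : Nat) → 2)) (refl ((τ : Nat) → Nat) (λ (w : Nat) → 2))
the term's type:
  Eq (Eq ((ζ : Nat) → Nat) (λ (ε : Nat) → 2) (λ (ψ : Nat) → 2)) (refl ((τ : Nat) → Nat) (λ (w : Nat) → 2)) (refl ((r : Nat) → Nat) (λ (p : Nat) → 2))
normal-order step count: 14
started in normal form: no
first redex: a beta-redex


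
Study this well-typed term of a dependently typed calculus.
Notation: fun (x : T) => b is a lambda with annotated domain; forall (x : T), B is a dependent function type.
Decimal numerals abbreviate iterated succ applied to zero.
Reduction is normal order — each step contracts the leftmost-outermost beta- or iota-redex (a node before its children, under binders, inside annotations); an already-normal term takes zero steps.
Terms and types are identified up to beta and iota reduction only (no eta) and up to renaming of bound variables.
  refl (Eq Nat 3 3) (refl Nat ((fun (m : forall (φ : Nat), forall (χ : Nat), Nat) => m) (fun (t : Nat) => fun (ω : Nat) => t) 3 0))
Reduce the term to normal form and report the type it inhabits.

normal form:
  refl (Eq Nat 3 3) (refl Nat 3)
inferred type:
  Eq (Eq Nat 3 3) (refl Nat 3) (refl Nat 3)


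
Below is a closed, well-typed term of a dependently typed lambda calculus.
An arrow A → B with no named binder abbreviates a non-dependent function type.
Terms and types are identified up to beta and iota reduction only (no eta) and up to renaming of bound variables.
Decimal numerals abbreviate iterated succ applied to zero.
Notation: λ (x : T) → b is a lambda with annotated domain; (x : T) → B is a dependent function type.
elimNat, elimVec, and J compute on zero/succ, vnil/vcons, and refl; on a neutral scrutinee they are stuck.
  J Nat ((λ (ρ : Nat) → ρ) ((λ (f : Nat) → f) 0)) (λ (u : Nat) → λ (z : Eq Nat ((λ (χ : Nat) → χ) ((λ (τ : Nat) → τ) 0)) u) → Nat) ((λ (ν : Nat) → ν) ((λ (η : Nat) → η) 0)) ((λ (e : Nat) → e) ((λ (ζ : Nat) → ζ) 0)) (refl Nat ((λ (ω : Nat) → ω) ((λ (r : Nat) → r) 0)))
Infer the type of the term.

inferred type:
  Nat


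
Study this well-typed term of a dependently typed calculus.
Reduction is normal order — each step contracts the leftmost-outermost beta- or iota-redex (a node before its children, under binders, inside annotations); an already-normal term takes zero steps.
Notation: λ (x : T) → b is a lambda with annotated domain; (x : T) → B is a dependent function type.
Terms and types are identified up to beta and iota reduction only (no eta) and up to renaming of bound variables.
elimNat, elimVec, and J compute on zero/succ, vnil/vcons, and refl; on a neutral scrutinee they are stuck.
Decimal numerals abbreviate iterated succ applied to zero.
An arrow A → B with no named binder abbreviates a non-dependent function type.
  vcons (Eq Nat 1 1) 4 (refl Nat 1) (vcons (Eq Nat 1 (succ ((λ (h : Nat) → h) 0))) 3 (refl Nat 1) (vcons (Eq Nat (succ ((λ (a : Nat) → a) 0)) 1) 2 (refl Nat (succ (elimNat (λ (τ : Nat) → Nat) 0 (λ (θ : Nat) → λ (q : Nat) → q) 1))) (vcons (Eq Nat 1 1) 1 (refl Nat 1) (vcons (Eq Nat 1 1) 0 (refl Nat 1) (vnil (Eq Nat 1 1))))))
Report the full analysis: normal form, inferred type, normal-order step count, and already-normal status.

normal form:
  vcons (Eq Nat 1 1) 4 (refl Nat 1) (vcons (Eq Nat 1 1) 3 (refl Nat 1) (vcons (Eq Nat 1 1) 2 (refl Nat 1) (vcons (Eq Nat 1 1) 1 (refl Nat 1) (vcons (Eq Nat 1 1) 0 (refl Nat 1) (vnil (Eq Nat 1 1))))))
inferred type:
  Vec (Eq Nat 1 1) 5
normal-order step count: 6
term was already normal: no
first contracted redex: a beta-redex


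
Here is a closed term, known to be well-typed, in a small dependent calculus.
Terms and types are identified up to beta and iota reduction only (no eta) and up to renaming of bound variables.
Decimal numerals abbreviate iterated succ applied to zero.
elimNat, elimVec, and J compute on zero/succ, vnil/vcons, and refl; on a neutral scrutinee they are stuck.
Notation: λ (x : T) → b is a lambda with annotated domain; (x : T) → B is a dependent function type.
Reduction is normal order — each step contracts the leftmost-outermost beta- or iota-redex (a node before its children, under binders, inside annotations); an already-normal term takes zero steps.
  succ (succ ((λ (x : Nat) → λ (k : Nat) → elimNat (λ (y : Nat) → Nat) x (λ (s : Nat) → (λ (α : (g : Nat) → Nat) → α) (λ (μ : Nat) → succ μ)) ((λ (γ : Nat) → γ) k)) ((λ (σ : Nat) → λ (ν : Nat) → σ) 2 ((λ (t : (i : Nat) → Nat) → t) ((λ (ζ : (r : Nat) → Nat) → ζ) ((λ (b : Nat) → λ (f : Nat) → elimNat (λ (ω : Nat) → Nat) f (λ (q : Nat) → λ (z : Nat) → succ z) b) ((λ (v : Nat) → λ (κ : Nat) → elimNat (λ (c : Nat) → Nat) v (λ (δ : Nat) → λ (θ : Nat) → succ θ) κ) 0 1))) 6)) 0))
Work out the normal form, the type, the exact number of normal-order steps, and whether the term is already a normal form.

resulting normal form:
  4
inferred type:
  Nat
normal-order step count: 7
started in normal form: no
first contracted redex: a beta-redex


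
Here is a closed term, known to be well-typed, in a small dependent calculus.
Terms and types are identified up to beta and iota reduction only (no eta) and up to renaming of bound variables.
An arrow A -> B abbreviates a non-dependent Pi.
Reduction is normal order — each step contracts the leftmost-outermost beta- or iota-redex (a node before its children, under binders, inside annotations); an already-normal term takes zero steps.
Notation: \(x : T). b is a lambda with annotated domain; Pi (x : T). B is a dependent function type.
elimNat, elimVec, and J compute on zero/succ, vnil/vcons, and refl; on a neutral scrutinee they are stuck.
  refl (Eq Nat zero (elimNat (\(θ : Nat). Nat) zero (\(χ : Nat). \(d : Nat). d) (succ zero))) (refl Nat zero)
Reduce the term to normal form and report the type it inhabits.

resulting normal form:
  refl (Eq Nat zero zero) (refl Nat zero)
the term's type:
  Eq (Eq Nat zero zero) (refl Nat zero) (refl Nat zero)


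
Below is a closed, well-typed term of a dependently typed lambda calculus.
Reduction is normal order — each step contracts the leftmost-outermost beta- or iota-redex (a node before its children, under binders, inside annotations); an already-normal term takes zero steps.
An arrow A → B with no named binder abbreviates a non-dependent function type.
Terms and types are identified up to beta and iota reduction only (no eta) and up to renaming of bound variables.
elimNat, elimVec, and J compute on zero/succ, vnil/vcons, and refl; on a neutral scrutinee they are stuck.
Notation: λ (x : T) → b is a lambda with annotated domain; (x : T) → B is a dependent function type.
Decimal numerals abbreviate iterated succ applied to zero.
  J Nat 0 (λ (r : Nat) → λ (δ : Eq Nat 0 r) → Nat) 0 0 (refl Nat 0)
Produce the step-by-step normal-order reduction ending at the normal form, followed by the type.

reduction (normal order):
  J Nat 0 (λ (r : Nat) → λ (δ : Eq Nat 0 r) → Nat) 0 0 (refl Nat 0)
  ~> 0
type:
  Nat


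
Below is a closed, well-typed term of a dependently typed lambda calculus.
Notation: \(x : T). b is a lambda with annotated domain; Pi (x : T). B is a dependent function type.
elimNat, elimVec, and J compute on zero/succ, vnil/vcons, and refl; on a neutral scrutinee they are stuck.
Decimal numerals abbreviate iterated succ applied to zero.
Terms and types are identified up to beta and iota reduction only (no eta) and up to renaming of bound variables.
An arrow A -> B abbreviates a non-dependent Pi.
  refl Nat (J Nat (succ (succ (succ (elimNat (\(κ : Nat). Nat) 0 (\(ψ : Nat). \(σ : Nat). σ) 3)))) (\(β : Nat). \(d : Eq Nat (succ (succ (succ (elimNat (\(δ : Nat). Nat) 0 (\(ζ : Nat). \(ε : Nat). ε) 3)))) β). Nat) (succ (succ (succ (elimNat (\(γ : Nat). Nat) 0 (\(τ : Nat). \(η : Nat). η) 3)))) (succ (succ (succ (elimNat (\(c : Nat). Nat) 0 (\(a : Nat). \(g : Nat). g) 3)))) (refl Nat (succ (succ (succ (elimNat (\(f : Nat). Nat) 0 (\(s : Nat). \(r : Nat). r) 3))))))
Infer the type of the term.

type:
  Eq Nat 3 3


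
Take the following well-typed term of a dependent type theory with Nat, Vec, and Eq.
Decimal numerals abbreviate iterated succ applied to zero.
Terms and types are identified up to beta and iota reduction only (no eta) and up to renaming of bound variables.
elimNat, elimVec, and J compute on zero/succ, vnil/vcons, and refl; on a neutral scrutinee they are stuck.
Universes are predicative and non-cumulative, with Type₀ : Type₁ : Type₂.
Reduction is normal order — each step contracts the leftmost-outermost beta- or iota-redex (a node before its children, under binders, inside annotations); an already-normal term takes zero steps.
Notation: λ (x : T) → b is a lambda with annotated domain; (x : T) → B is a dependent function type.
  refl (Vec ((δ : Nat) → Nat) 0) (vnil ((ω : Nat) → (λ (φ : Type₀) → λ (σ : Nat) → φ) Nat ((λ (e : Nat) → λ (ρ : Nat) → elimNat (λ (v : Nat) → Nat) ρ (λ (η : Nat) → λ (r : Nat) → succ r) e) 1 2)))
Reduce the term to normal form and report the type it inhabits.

normal form:
  refl (Vec ((δ : Nat) → Nat) 0) (vnil ((ω : Nat) → Nat))
the term's type:
  Eq (Vec ((δ : Nat) → Nat) 0) (vnil ((ω : Nat) → Nat)) (vnil ((φ : Nat) → Nat))
observation: the leftmost-outermost redex is a beta-redex, and normalization takes 2 steps.


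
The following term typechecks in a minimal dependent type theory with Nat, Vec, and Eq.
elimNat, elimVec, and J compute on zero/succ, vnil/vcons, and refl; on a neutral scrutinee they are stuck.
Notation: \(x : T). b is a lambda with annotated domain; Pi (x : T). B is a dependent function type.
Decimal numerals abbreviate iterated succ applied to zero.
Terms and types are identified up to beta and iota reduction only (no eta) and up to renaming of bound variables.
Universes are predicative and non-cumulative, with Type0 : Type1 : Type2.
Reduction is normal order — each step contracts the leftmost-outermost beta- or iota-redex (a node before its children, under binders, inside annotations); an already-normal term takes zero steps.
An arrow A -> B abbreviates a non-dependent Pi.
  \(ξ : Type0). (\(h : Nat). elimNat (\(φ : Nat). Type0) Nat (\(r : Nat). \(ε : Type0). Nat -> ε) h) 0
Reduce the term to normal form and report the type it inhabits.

reduced normal form:
  \(ξ : Type0). Nat
type:
  Type0 -> Type0
observation: normalization takes exactly 2 steps under the normal-order strategy.


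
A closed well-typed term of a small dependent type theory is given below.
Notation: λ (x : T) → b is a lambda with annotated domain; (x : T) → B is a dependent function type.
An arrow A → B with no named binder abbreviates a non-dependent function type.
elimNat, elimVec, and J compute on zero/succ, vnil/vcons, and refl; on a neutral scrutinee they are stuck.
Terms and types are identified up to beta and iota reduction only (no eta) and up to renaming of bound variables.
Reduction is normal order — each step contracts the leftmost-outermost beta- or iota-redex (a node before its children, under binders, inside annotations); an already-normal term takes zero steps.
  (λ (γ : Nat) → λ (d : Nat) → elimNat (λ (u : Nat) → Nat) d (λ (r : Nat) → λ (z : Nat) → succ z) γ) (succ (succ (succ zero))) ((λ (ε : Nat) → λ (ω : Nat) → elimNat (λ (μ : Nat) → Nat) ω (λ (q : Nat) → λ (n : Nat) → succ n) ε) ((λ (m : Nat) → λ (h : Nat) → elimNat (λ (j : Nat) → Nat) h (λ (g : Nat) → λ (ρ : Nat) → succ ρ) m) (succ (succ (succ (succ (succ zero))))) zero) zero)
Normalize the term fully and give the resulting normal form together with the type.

normal form:
  succ (succ (succ (succ (succ (succ (succ (succ zero)))))))
type:
  Nat


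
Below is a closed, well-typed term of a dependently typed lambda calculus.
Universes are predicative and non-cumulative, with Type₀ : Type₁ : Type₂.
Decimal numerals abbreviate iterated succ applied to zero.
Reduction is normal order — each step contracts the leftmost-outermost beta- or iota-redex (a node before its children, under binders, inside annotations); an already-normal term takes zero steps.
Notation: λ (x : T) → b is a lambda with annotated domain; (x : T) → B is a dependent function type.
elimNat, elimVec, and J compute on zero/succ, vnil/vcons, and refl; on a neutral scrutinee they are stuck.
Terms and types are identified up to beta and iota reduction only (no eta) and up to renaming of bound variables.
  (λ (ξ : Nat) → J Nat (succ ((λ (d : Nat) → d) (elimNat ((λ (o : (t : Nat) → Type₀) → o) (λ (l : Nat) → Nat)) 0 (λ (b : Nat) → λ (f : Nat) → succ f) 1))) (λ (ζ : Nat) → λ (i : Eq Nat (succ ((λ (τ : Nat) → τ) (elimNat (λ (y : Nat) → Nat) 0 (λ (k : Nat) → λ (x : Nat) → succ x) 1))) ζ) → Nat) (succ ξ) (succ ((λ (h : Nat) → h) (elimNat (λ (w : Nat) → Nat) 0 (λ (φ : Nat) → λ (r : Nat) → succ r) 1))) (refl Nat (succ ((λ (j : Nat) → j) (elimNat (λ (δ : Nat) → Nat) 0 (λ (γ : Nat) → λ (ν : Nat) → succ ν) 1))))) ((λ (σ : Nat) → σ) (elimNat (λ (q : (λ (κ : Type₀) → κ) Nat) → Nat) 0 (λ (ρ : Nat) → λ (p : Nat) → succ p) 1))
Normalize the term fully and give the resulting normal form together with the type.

normal form:
  2
type:
  Nat
observation: 7 normal-order steps separate the term from its normal form.


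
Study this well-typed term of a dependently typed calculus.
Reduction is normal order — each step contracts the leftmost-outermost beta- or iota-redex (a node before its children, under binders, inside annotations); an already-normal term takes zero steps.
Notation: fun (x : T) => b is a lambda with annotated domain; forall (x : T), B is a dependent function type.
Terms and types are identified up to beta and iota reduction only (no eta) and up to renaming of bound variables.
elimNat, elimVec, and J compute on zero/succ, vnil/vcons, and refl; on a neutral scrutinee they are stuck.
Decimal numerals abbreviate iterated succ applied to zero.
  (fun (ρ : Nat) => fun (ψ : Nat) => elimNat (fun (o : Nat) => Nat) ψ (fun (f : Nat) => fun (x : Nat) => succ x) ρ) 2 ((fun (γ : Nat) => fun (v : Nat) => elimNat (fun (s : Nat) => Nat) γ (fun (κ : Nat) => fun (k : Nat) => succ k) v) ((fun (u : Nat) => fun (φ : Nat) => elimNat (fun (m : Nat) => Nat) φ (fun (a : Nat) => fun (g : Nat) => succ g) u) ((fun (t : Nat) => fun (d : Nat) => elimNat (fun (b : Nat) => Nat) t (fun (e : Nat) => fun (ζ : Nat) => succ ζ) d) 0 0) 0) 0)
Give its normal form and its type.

resulting normal form:
  2
inferred type:
  Nat
observation: contracting a beta-redex first, the term normalizes in 18 steps.


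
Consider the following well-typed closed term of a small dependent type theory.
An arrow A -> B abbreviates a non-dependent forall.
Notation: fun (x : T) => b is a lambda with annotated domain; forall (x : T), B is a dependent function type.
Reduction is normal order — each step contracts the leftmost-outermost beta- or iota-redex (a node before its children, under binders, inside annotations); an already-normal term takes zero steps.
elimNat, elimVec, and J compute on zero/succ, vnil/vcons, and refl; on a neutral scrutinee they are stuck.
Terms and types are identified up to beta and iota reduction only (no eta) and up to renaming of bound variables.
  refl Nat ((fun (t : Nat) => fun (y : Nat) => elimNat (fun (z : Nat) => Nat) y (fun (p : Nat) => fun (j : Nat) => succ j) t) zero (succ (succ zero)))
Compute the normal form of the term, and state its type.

normal form:
  refl Nat (succ (succ zero))
the term's type:
  Eq Nat (succ (succ zero)) (succ (succ zero))
observation: normalization takes exactly 3 steps under the normal-order strategy.


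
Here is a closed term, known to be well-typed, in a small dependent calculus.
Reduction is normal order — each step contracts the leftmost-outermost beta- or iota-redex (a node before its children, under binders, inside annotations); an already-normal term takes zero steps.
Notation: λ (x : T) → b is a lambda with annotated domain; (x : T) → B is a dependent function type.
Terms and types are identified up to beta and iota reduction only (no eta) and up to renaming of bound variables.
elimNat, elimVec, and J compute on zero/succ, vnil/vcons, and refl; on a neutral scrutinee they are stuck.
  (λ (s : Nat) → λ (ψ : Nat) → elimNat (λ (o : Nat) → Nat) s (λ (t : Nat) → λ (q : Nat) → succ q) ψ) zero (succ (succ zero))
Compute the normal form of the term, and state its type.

normal form:
  succ (succ zero)
inferred type:
  Nat
observation: the term reaches its normal form after 9 normal-order steps.


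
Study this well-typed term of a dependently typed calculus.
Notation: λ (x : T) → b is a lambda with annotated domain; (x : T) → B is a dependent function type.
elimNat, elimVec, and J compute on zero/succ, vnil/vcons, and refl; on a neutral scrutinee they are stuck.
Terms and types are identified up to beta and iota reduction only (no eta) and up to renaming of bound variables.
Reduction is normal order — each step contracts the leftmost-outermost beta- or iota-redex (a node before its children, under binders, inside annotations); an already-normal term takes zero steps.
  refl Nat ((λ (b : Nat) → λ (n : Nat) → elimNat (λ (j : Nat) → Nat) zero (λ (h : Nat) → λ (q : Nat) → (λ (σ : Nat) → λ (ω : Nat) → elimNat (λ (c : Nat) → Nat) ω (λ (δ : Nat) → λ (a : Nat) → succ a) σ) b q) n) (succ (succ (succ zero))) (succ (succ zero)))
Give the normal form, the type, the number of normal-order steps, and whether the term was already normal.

normal form:
  refl Nat (succ (succ (succ (succ (succ (succ zero))))))
type:
  Eq Nat (succ (succ (succ (succ (succ (succ zero)))))) (succ (succ (succ (succ (succ (succ zero))))))
normal-order step count: 33
already normal: no
first contracted redex: a beta-redex


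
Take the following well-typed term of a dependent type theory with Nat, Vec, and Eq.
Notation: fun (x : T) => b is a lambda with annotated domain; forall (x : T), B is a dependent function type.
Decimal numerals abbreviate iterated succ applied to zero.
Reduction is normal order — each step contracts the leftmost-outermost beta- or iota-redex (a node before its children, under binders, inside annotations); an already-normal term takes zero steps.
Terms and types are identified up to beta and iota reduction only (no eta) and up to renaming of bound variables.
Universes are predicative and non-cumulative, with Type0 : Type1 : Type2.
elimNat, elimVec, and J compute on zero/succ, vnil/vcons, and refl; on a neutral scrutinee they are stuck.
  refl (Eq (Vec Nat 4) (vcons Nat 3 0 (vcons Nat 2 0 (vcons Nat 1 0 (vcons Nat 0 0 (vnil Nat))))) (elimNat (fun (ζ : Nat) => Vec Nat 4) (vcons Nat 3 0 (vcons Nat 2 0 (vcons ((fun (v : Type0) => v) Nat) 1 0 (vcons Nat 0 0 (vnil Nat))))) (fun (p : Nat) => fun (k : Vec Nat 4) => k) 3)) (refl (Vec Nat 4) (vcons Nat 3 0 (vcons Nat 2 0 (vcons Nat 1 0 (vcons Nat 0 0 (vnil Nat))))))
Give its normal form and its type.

resulting normal form:
  refl (Eq (Vec Nat 4) (vcons Nat 3 0 (vcons Nat 2 0 (vcons Nat 1 0 (vcons Nat 0 0 (vnil Nat))))) (vcons Nat 3 0 (vcons Nat 2 0 (vcons Nat 1 0 (vcons Nat 0 0 (vnil Nat)))))) (refl (Vec Nat 4) (vcons Nat 3 0 (vcons Nat 2 0 (vcons Nat 1 0 (vcons Nat 0 0 (vnil Nat))))))
type:
  Eq (Eq (Vec Nat 4) (vcons Nat 3 0 (vcons Nat 2 0 (vcons Nat 1 0 (vcons Nat 0 0 (vnil Nat))))) (vcons Nat 3 0 (vcons Nat 2 0 (vcons Nat 1 0 (vcons Nat 0 0 (vnil Nat)))))) (refl (Vec Nat 4) (vcons Nat 3 0 (vcons Nat 2 0 (vcons Nat 1 0 (vcons Nat 0 0 (vnil Nat)))))) (refl (Vec Nat 4) (vcons Nat 3 0 (vcons Nat 2 0 (vcons Nat 1 0 (vcons Nat 0 0 (vnil Nat))))))
observation: normalization takes exactly 11 steps under the normal-order strategy.


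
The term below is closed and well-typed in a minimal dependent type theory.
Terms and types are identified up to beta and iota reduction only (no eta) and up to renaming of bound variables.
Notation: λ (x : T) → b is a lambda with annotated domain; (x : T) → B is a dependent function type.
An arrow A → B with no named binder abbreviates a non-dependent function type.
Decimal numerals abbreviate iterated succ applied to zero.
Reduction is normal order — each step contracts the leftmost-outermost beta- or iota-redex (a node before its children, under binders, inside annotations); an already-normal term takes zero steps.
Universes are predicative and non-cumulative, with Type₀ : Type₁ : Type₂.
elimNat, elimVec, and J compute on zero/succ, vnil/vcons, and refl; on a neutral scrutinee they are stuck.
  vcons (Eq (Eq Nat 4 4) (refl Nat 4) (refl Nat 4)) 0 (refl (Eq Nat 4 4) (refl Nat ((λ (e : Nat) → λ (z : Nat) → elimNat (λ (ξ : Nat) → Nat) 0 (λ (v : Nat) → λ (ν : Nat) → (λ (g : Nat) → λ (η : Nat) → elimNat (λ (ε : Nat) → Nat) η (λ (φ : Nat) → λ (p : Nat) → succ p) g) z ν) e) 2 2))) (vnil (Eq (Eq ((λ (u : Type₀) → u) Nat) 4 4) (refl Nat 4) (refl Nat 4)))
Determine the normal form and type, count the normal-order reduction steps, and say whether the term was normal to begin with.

normal form:
  vcons (Eq (Eq Nat 4 4) (refl Nat 4) (refl Nat 4)) 0 (refl (Eq Nat 4 4) (refl Nat 4)) (vnil (Eq (Eq Nat 4 4) (refl Nat 4) (refl Nat 4)))
inferred type:
  Vec (Eq (Eq Nat 4 4) (refl Nat 4) (refl Nat 4)) 1
reduction steps (normal order): 28
started in normal form: no
first redex: a beta-redex


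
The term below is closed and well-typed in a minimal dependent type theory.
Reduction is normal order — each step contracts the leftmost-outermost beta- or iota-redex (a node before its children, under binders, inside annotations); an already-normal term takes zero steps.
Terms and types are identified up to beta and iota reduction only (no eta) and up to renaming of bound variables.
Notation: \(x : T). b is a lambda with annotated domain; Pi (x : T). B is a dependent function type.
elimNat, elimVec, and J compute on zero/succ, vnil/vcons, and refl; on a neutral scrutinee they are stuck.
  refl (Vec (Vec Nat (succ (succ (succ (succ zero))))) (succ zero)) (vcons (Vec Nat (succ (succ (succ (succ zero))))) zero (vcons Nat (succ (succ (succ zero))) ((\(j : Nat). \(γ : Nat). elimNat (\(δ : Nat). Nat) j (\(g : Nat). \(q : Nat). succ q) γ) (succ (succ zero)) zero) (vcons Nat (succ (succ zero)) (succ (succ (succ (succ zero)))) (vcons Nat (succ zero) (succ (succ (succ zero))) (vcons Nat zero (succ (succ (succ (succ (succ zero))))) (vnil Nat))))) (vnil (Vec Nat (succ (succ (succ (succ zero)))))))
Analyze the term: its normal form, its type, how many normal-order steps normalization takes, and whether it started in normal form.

reduced normal form:
  refl (Vec (Vec Nat (succ (succ (succ (succ zero))))) (succ zero)) (vcons (Vec Nat (succ (succ (succ (succ zero))))) zero (vcons Nat (succ (succ (succ zero))) (succ (succ zero)) (vcons Nat (succ (succ zero)) (succ (succ (succ (succ zero)))) (vcons Nat (succ zero) (succ (succ (succ zero))) (vcons Nat zero (succ (succ (succ (succ (succ zero))))) (vnil Nat))))) (vnil (Vec Nat (succ (succ (succ (succ zero)))))))
inferred type:
  Eq (Vec (Vec Nat (succ (succ (succ (succ zero))))) (succ zero)) (vcons (Vec Nat (succ (succ (succ (succ zero))))) zero (vcons Nat (succ (succ (succ zero))) (succ (succ zero)) (vcons Nat (succ (succ zero)) (succ (succ (succ (succ zero)))) (vcons Nat (succ zero) (succ (succ (succ zero))) (vcons Nat zero (succ (succ (succ (succ (succ zero))))) (vnil Nat))))) (vnil (Vec Nat (succ (succ (succ (succ zero))))))) (vcons (Vec Nat (succ (succ (succ (succ zero))))) zero (vcons Nat (succ (succ (succ zero))) (succ (succ zero)) (vcons Nat (succ (succ zero)) (succ (succ (succ (succ zero)))) (vcons Nat (succ zero) (succ (succ (succ zero))) (vcons Nat zero (succ (succ (succ (succ (succ zero))))) (vnil Nat))))) (vnil (Vec Nat (succ (succ (succ (succ zero)))))))
reduction steps (normal order): 3
already normal: no
first contracted redex: a beta-redex


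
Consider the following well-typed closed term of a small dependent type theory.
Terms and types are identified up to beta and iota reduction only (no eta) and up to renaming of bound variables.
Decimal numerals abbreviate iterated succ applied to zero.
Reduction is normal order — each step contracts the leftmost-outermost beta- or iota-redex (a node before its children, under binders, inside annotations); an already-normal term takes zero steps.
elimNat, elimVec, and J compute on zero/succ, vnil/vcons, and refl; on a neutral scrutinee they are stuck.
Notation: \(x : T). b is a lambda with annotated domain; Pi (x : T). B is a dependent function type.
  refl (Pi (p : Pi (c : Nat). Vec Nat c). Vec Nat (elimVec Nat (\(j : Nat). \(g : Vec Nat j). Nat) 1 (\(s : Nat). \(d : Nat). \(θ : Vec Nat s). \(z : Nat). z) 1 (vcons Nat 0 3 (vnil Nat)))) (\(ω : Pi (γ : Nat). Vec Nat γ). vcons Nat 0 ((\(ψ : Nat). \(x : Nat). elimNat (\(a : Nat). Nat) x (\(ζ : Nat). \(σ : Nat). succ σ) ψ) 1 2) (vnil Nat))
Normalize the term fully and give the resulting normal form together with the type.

resulting normal form:
  refl (Pi (p : Pi (c : Nat). Vec Nat c). Vec Nat 1) (\(j : Pi (g : Nat). Vec Nat g). vcons Nat 0 3 (vnil Nat))
the term's type:
  Eq (Pi (p : Pi (c : Nat). Vec Nat c). Vec Nat 1) (\(j : Pi (g : Nat). Vec Nat g). vcons Nat 0 3 (vnil Nat)) (\(s : Pi (d : Nat). Vec Nat d). vcons Nat 0 3 (vnil Nat))


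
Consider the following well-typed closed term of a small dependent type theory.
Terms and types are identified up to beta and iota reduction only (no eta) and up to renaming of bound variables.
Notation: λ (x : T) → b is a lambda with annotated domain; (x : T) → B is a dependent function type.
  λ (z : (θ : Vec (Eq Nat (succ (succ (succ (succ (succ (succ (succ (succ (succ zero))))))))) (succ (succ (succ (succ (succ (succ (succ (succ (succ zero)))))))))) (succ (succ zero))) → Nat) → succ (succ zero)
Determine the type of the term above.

type:
  (z : (θ : Vec (Eq Nat (succ (succ (succ (succ (succ (succ (succ (succ (succ zero))))))))) (succ (succ (succ (succ (succ (succ (succ (succ (succ zero)))))))))) (succ (succ zero))) → Nat) → Nat


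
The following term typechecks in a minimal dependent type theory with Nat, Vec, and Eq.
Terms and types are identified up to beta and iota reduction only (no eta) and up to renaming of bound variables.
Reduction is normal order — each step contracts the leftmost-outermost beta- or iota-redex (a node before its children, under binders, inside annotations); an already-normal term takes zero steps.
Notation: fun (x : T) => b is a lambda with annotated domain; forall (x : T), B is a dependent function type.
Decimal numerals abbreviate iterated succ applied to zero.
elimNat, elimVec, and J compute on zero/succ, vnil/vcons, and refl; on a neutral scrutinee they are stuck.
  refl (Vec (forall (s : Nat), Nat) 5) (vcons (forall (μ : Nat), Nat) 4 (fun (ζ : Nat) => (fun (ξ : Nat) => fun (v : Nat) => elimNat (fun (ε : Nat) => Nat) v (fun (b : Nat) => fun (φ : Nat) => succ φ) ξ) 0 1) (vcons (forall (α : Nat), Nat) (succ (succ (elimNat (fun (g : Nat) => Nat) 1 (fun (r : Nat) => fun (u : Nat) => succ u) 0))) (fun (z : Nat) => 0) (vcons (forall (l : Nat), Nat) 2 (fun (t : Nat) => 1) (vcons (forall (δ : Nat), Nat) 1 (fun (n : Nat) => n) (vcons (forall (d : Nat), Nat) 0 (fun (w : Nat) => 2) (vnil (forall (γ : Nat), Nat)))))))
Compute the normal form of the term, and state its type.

reduced normal form:
  refl (Vec (forall (s : Nat), Nat) 5) (vcons (forall (μ : Nat), Nat) 4 (fun (ζ : Nat) => 1) (vcons (forall (ξ : Nat), Nat) 3 (fun (v : Nat) => 0) (vcons (forall (ε : Nat), Nat) 2 (fun (b : Nat) => 1) (vcons (forall (φ : Nat), Nat) 1 (fun (α : Nat) => α) (vcons (forall (g : Nat), Nat) 0 (fun (r : Nat) => 2) (vnil (forall (u : Nat), Nat)))))))
type:
  Eq (Vec (forall (s : Nat), Nat) 5) (vcons (forall (μ : Nat), Nat) 4 (fun (ζ : Nat) => 1) (vcons (forall (ξ : Nat), Nat) 3 (fun (v : Nat) => 0) (vcons (forall (ε : Nat), Nat) 2 (fun (b : Nat) => 1) (vcons (forall (φ : Nat), Nat) 1 (fun (α : Nat) => α) (vcons (forall (g : Nat), Nat) 0 (fun (r : Nat) => 2) (vnil (forall (u : Nat), Nat))))))) (vcons (forall (z : Nat), Nat) 4 (fun (l : Nat) => 1) (vcons (forall (t : Nat), Nat) 3 (fun (δ : Nat) => 0) (vcons (forall (n : Nat), Nat) 2 (fun (d : Nat) => 1) (vcons (forall (w : Nat), Nat) 1 (fun (γ : Nat) => γ) (vcons (forall (f : Nat), Nat) 0 (fun (i : Nat) => 2) (vnil (forall (h : Nat), Nat)))))))
observation: the leftmost-outermost redex is a beta-redex, and normalization takes 4 steps.


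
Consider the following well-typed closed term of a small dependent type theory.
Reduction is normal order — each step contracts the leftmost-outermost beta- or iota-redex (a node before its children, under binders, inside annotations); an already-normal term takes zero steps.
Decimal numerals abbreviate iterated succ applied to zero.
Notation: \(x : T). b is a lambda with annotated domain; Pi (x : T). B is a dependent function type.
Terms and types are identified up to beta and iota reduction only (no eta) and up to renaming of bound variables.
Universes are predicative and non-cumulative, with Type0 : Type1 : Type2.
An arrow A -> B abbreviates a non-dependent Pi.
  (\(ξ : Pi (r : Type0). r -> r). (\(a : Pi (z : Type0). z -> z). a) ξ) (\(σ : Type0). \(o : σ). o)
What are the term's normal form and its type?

reduced normal form:
  \(ξ : Type0). \(r : ξ). r
type:
  Pi (ξ : Type0). ξ -> ξ
observation: normalization takes exactly 2 steps under the normal-order strategy.


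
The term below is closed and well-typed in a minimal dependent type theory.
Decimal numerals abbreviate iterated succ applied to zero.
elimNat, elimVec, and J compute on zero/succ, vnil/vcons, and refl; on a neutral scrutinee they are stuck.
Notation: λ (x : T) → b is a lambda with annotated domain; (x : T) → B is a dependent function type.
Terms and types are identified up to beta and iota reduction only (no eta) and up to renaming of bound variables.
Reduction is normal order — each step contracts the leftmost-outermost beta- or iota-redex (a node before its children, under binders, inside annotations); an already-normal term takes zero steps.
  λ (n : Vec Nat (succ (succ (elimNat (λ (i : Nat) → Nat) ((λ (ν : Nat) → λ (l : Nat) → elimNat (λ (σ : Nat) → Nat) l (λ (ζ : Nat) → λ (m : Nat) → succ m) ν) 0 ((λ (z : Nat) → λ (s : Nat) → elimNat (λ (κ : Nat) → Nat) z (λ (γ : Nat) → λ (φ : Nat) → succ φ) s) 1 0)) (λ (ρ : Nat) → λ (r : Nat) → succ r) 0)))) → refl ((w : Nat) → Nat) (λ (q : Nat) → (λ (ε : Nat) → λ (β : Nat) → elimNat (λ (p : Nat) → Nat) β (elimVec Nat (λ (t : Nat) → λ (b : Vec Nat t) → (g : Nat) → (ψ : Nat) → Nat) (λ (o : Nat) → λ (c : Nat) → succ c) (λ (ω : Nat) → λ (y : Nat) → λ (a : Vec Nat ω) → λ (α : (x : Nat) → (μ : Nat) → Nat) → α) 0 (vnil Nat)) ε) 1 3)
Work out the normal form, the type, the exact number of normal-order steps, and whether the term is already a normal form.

resulting normal form:
  λ (n : Vec Nat 3) → refl ((i : Nat) → Nat) (λ (ν : Nat) → 4)
type:
  (n : Vec Nat 3) → Eq ((i : Nat) → Nat) (λ (ν : Nat) → 4) (λ (l : Nat) → 4)
normal-order step count: 14
started in normal form: no
first contracted redex: an elimNat iota-redex


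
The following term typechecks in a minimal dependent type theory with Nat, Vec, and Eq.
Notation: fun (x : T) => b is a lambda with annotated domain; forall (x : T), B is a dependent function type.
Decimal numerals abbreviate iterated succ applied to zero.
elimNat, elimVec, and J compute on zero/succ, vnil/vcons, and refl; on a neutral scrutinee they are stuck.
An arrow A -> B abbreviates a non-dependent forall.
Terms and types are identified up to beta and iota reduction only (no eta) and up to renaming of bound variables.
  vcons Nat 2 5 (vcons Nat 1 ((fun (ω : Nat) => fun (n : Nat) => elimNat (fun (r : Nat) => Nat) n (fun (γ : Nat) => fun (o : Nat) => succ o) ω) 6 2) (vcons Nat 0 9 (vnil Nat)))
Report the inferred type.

the term's type:
  Vec Nat 3


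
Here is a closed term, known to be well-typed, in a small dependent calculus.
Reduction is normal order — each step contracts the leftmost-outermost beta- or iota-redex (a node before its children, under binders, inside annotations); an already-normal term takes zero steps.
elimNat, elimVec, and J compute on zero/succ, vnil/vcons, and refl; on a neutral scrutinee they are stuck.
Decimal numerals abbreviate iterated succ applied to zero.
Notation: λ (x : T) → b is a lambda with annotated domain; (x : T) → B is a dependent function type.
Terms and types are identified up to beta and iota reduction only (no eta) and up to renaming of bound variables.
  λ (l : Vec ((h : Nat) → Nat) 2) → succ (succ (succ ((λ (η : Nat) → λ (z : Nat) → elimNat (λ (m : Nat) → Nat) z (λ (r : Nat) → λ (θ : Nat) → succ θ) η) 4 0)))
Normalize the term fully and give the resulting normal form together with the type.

resulting normal form:
  λ (l : Vec ((h : Nat) → Nat) 2) → 7
type:
  (l : Vec ((h : Nat) → Nat) 2) → Nat
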